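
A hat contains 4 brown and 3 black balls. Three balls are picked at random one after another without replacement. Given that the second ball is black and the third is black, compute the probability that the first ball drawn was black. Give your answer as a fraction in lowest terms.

1/5

P(first=black and the second ball is black and the third is black) = (3/7)·(2/6)·(1/5) = 1/35.
P(E) = Σ over first color = 4/35 + 1/35 = 1/7.
By Bayes, P(first=black | E) = 1/35 / 1/7 = 1/5 ≈ 0.2000.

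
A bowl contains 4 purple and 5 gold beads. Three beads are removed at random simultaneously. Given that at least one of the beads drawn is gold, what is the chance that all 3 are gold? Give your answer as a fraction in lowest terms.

1/8

P(all 3 gold) = C(5,3)/C(9,3) = 5/42; P(at least one gold) = 1 − C(4,3)/C(9,3) = 20/21.
Since 'all 3 gold' ⊆ 'at least one gold', P(all 3 | at least one) = 5/42 / 20/21 = 1/8 ≈ 0.1250.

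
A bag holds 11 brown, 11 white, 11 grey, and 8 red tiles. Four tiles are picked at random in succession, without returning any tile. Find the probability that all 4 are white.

Unordered draws without replacement: count favorable combinations over C(41,4).
Favorable = C(11,0) · C(11,4) · C(11,0) · C(8,0) = 330; total = C(41,4) = 101270.
P = 330/101270 = 33/10127 ≈ 0.0033.

33/10127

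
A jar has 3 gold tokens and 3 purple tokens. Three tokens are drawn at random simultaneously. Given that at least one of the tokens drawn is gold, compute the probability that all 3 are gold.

P(all 3 gold) = C(3,3)/C(6,3) = 1/20; P(at least one gold) = 1 − C(3,3)/C(6,3) = 19/20.
Since 'all 3 gold' ⊆ 'at least one gold', P(all 3 | at least one) = 1/20 / 19/20 = 1/19 ≈ 0.0526.

1/19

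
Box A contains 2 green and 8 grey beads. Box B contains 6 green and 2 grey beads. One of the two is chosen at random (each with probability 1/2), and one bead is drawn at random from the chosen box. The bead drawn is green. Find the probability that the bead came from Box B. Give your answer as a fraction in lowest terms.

P(green | Box A) = 1/5; P(green | Box B) = 3/4.
P(green) = 1/2·1/5 + 1/2·3/4 = 19/40.
By Bayes' rule, P(Box B | green) = 3/8 / 19/40 = 15/19 ≈ 0.7895.

15/19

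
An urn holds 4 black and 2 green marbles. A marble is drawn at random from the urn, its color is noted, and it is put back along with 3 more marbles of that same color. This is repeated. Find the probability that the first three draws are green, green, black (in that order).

5/81

Track the composition after each reinforcement of +3.
P = (2/6) · (5/9) · (4/12) = 5/81 ≈ 0.0617.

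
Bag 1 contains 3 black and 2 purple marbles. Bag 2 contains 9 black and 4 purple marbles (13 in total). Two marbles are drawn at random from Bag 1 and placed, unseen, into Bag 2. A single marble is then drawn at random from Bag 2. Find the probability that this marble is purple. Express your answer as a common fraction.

Condition on how many of the transferred marbles are purple (from Bag 1: 2 purple of 5; then Bag 2 has 15 total).
  0 purple: C(2,0)C(3,2)/C(5,2) = 3/10; then P = 4/15
  1 purple: C(2,1)C(3,1)/C(5,2) = 3/5; then P = 5/15
  2 purple: C(2,2)C(3,0)/C(5,2) = 1/10; then P = 6/15
P(purple from Bag 2) = 8/25 ≈ 0.3200.

8/25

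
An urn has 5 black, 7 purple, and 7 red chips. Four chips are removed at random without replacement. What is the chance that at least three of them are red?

Sum the hypergeometric tail for j = 3,…,4 red chips.
Favorable = C(7,3)·C(12,1) + C(7,4)·C(12,0) = 455; total = C(19,4) = 3876.
P = 455/3876 = 455/3876 ≈ 0.1174.

455/3876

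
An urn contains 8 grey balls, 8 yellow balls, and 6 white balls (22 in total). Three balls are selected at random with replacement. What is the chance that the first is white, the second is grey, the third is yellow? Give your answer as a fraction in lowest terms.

48/1331

Multiply the conditional probability of each draw in order, with replacement (the composition resets each draw).
P = (6/22) · (8/22) · (8/22) = 48/1331 ≈ 0.0361.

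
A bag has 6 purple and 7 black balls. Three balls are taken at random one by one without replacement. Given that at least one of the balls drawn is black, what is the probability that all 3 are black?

5/38

P(all 3 black) = C(7,3)/C(13,3) = 35/286; P(at least one black) = 1 − C(6,3)/C(13,3) = 133/143.
Since 'all 3 black' ⊆ 'at least one black', P(all 3 | at least one) = 35/286 / 133/143 = 5/38 ≈ 0.1316.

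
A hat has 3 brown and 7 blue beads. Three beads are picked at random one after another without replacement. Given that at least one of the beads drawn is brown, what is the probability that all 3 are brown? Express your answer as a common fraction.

P(all 3 brown) = C(3,3)/C(10,3) = 1/120; P(at least one brown) = 1 − C(7,3)/C(10,3) = 17/24.
Since 'all 3 brown' ⊆ 'at least one brown', P(all 3 | at least one) = 1/120 / 17/24 = 1/85 ≈ 0.0118.

1/85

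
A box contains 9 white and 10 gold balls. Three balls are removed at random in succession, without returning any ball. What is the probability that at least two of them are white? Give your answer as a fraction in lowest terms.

Sum the hypergeometric tail for j = 2,…,3 white balls.
Favorable = C(9,2)·C(10,1) + C(9,3)·C(10,0) = 444; total = C(19,3) = 969.
P = 444/969 = 148/323 ≈ 0.4582.

148/323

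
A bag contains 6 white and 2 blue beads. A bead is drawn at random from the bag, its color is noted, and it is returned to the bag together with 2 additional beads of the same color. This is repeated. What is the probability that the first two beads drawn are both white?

After a white draw the bag holds 8 white out of 10.
P = (6/8)·(8/10) = 3/5 ≈ 0.6000.

3/5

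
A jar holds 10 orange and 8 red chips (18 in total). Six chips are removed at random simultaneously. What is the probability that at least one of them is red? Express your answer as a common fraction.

Use the complement: P(at least one red) = 1 − P(no red).
P(none) = C(10,6)/C(18,6) = 210/18564.
So P = 1 − 210/18564 = 437/442 ≈ 0.9887.

437/442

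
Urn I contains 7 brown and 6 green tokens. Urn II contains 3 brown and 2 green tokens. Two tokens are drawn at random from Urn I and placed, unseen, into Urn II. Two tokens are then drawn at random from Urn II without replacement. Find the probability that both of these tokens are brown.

Condition on how many of the transferred tokens are brown (from Urn I: 7 brown of 13; then Urn II has 7 total).
  0 brown: C(7,0)C(6,2)/C(13,2) = 5/26; then P = C(3,2)/C(7,2) = 1/7
  1 brown: C(7,1)C(6,1)/C(13,2) = 7/13; then P = C(4,2)/C(7,2) = 2/7
  2 brown: C(7,2)C(6,0)/C(13,2) = 7/26; then P = C(5,2)/C(7,2) = 10/21
P(both brown) = 13/42 ≈ 0.3095.

13/42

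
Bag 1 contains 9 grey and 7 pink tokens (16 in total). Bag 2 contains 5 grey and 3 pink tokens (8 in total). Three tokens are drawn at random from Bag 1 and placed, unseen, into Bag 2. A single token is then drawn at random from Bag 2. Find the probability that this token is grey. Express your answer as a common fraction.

107/176

Condition on how many of the transferred tokens are grey (from Bag 1: 9 grey of 16; then Bag 2 has 11 total).
  0 grey: C(9,0)C(7,3)/C(16,3) = 1/16; then P = 5/11
  1 grey: C(9,1)C(7,2)/C(16,3) = 27/80; then P = 6/11
  2 grey: C(9,2)C(7,1)/C(16,3) = 9/20; then P = 7/11
  3 grey: C(9,3)C(7,0)/C(16,3) = 3/20; then P = 8/11
P(grey from Bag 2) = 107/176 ≈ 0.6080.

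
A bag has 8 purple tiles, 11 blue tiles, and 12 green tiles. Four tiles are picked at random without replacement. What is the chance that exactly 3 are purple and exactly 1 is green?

96/4495

Unordered draws without replacement: count favorable combinations over C(31,4).
Favorable = C(8,3) · C(11,0) · C(12,1) = 672; total = C(31,4) = 31465.
P = 672/31465 = 96/4495 ≈ 0.0214.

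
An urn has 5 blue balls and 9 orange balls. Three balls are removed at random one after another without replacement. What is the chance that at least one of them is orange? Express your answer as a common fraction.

177/182

Use the complement: P(at least one orange) = 1 − P(no orange).
P(none) = C(5,3)/C(14,3) = 10/364.
So P = 1 − 10/364 = 177/182 ≈ 0.9725.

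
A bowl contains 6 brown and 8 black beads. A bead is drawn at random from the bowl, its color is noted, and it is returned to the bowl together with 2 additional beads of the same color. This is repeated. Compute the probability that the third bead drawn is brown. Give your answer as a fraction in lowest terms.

3/7

Sum over the four possibilities for the first two draws (brown/not-brown each), tracking how the brown count and total change by +2 per draw.
P(third is brown) = 3/7 ≈ 0.4286. (In a Pólya urn every draw has the same marginal probability 6/14.)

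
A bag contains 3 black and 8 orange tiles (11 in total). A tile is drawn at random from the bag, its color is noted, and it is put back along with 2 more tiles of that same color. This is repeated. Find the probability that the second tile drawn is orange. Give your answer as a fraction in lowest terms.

Condition on the first draw. If first is orange (prob 8/11), second-orange has prob (10)/(13); if not (prob 3/11), it has prob 8/(13).
P = (8/11)·(10/13) + (3/11)·(8/13) = 8/11 ≈ 0.7273.

8/11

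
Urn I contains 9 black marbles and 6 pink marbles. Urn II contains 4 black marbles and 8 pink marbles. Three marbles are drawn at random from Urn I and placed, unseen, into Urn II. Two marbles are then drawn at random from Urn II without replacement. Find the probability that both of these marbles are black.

166/1225

Condition on how many of the transferred marbles are black (from Urn I: 9 black of 15; then Urn II has 15 total).
  0 black: C(9,0)C(6,3)/C(15,3) = 4/91; then P = C(4,2)/C(15,2) = 2/35
  1 black: C(9,1)C(6,2)/C(15,3) = 27/91; then P = C(5,2)/C(15,2) = 2/21
  2 black: C(9,2)C(6,1)/C(15,3) = 216/455; then P = C(6,2)/C(15,2) = 1/7
  3 black: C(9,3)C(6,0)/C(15,3) = 12/65; then P = C(7,2)/C(15,2) = 1/5
P(both black) = 166/1225 ≈ 0.1355.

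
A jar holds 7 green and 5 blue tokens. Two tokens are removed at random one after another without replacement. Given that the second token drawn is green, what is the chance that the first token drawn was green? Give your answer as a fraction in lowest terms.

6/11

P(first=green and the second token drawn is green) = (7/12)·(6/11) = 7/22.
P(the second token drawn is green) = Σ over first color = 7/22 + 35/132 = 7/12.
By Bayes, P(first=green | the second token drawn is green) = 7/22 / 7/12 = 6/11 ≈ 0.5455.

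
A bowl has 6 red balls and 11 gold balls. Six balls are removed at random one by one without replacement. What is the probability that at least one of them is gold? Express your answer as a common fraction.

12375/12376

Use the complement: P(at least one gold) = 1 − P(no gold).
P(none) = C(6,6)/C(17,6) = 1/12376.
So P = 1 − 1/12376 = 12375/12376 ≈ 0.9999.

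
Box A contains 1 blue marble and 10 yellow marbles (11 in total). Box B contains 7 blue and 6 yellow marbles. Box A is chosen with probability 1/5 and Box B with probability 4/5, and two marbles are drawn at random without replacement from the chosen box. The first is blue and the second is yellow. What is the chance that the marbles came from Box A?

P(E | Box A) = 1/11; P(E | Box B) = 7/26.
P(E) = 1/5·1/11 + 4/5·7/26 = 167/715.
By Bayes' rule, P(Box A | E) = 1/55 / 167/715 = 13/167 ≈ 0.0778.

13/167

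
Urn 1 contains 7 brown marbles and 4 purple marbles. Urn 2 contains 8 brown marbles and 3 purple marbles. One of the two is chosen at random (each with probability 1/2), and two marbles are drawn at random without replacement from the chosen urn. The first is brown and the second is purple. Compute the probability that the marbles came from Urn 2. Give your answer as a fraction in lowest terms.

P(E | Urn 1) = 14/55; P(E | Urn 2) = 12/55.
P(E) = 1/2·14/55 + 1/2·12/55 = 13/55.
By Bayes' rule, P(Urn 2 | E) = 6/55 / 13/55 = 6/13 ≈ 0.4615.

6/13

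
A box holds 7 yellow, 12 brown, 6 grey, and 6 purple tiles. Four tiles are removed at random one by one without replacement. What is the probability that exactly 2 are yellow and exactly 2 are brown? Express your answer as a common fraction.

198/4495

Unordered draws without replacement: count favorable combinations over C(31,4).
Favorable = C(7,2) · C(12,2) · C(6,0) · C(6,0) = 1386; total = C(31,4) = 31465.
P = 1386/31465 = 198/4495 ≈ 0.0440.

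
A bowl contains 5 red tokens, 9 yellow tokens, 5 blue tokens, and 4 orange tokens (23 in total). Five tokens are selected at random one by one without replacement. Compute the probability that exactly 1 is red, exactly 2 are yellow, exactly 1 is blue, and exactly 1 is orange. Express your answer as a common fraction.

Unordered draws without replacement: count favorable combinations over C(23,5).
Favorable = C(5,1) · C(9,2) · C(5,1) · C(4,1) = 3600; total = C(23,5) = 33649.
P = 3600/33649 = 3600/33649 ≈ 0.1070.

3600/33649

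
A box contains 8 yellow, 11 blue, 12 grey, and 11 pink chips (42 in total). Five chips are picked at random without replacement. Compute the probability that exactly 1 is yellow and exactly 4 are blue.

Unordered draws without replacement: count favorable combinations over C(42,5).
Favorable = C(8,1) · C(11,4) · C(12,0) · C(11,0) = 2640; total = C(42,5) = 850668.
P = 2640/850668 = 220/70889 ≈ 0.0031.

220/70889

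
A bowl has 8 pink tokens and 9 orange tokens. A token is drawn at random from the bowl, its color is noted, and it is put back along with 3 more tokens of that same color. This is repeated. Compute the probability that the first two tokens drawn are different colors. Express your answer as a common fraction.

Either pink then orange, or orange then pink; after the first draw the total is 20.
P = (8/17)·(9/20) + (9/17)·(8/20) = 36/85 ≈ 0.4235.

36/85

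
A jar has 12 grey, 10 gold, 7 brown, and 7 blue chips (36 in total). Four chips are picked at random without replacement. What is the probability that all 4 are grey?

Unordered draws without replacement: count favorable combinations over C(36,4).
Favorable = C(12,4) · C(10,0) · C(7,0) · C(7,0) = 495; total = C(36,4) = 58905.
P = 495/58905 = 1/119 ≈ 0.0084.

1/119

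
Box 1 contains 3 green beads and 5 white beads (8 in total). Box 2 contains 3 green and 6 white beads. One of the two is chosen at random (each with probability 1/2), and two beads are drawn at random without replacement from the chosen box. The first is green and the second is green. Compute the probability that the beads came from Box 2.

P(E | Box 1) = 3/28; P(E | Box 2) = 1/12.
P(E) = 1/2·3/28 + 1/2·1/12 = 2/21.
By Bayes' rule, P(Box 2 | E) = 1/24 / 2/21 = 7/16 ≈ 0.4375.

7/16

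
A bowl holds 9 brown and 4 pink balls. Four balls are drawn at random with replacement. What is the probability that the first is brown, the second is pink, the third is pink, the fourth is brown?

1296/28561

Multiply the conditional probability of each draw in order, with replacement (the composition resets each draw).
P = (9/13) · (4/13) · (4/13) · (9/13) = 1296/28561 ≈ 0.0454.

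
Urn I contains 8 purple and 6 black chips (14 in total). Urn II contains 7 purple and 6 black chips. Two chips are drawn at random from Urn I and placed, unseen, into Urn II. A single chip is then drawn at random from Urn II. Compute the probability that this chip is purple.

19/35

Condition on how many of the transferred chips are purple (from Urn I: 8 purple of 14; then Urn II has 15 total).
  0 purple: C(8,0)C(6,2)/C(14,2) = 15/91; then P = 7/15
  1 purple: C(8,1)C(6,1)/C(14,2) = 48/91; then P = 8/15
  2 purple: C(8,2)C(6,0)/C(14,2) = 4/13; then P = 9/15
P(purple from Urn II) = 19/35 ≈ 0.5429.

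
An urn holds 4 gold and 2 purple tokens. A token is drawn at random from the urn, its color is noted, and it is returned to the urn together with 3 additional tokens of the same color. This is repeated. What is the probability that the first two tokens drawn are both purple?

After a purple draw the urn holds 5 purple out of 9.
P = (2/6)·(5/9) = 5/27 ≈ 0.1852.

5/27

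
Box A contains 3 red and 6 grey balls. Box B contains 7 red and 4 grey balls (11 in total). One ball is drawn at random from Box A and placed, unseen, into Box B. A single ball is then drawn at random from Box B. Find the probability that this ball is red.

11/18

Condition on how many of the transferred balls are red (from Box A: 3 red of 9; then Box B has 12 total).
  0 red: C(3,0)C(6,1)/C(9,1) = 2/3; then P = 7/12
  1 red: C(3,1)C(6,0)/C(9,1) = 1/3; then P = 8/12
P(red from Box B) = 11/18 ≈ 0.6111.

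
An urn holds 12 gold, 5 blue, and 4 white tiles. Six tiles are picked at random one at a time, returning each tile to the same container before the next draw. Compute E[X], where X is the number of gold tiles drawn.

24/7

By linearity of expectation, E[X] = Σ P(draw i is gold); each independent draw has P(gold) = 12/21.
E[X] = 6 · 12/21 = 24/7 ≈ 3.4286.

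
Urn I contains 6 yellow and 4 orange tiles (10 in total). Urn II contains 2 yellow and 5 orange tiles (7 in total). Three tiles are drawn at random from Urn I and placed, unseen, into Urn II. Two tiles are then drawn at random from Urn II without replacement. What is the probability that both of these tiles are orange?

Condition on how many of the transferred tiles are orange (from Urn I: 4 orange of 10; then Urn II has 10 total).
  0 orange: C(4,0)C(6,3)/C(10,3) = 1/6; then P = C(5,2)/C(10,2) = 2/9
  1 orange: C(4,1)C(6,2)/C(10,3) = 1/2; then P = C(6,2)/C(10,2) = 1/3
  2 orange: C(4,2)C(6,1)/C(10,3) = 3/10; then P = C(7,2)/C(10,2) = 7/15
  3 orange: C(4,3)C(6,0)/C(10,3) = 1/30; then P = C(8,2)/C(10,2) = 28/45
P(both orange) = 82/225 ≈ 0.3644.

82/225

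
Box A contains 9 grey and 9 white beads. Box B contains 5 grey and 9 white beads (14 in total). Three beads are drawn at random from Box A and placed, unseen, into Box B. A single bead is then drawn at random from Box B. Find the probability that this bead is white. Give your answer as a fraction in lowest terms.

21/34

Condition on how many of the transferred beads are white (from Box A: 9 white of 18; then Box B has 17 total).
  0 white: C(9,0)C(9,3)/C(18,3) = 7/68; then P = 9/17
  1 white: C(9,1)C(9,2)/C(18,3) = 27/68; then P = 10/17
  2 white: C(9,2)C(9,1)/C(18,3) = 27/68; then P = 11/17
  3 white: C(9,3)C(9,0)/C(18,3) = 7/68; then P = 12/17
P(white from Box B) = 21/34 ≈ 0.6176.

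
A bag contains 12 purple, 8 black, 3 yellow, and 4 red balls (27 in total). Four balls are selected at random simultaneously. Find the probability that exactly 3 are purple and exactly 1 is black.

176/1755

Unordered draws without replacement: count favorable combinations over C(27,4).
Favorable = C(12,3) · C(8,1) · C(3,0) · C(4,0) = 1760; total = C(27,4) = 17550.
P = 1760/17550 = 176/1755 ≈ 0.1003.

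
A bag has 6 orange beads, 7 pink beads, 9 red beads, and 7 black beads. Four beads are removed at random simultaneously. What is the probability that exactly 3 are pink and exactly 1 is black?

35/3393

Unordered draws without replacement: count favorable combinations over C(29,4).
Favorable = C(6,0) · C(7,3) · C(9,0) · C(7,1) = 245; total = C(29,4) = 23751.
P = 245/23751 = 35/3393 ≈ 0.0103.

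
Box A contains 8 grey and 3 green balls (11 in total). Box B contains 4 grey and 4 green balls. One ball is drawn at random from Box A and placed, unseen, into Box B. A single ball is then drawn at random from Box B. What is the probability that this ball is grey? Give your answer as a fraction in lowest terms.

52/99

Condition on how many of the transferred balls are grey (from Box A: 8 grey of 11; then Box B has 9 total).
  0 grey: C(8,0)C(3,1)/C(11,1) = 3/11; then P = 4/9
  1 grey: C(8,1)C(3,0)/C(11,1) = 8/11; then P = 5/9
P(grey from Box B) = 52/99 ≈ 0.5253.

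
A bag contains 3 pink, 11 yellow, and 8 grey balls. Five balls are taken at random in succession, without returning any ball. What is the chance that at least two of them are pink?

9/77

Sum the hypergeometric tail for j = 2,…,3 pink balls.
Favorable = C(3,2)·C(19,3) + C(3,3)·C(19,2) = 3078; total = C(22,5) = 26334.
P = 3078/26334 = 9/77 ≈ 0.1169.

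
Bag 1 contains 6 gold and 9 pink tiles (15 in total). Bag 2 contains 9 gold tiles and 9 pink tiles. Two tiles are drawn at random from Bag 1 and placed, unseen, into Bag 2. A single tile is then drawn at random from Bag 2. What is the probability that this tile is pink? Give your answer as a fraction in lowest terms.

Condition on how many of the transferred tiles are pink (from Bag 1: 9 pink of 15; then Bag 2 has 20 total).
  0 pink: C(9,0)C(6,2)/C(15,2) = 1/7; then P = 9/20
  1 pink: C(9,1)C(6,1)/C(15,2) = 18/35; then P = 10/20
  2 pink: C(9,2)C(6,0)/C(15,2) = 12/35; then P = 11/20
P(pink from Bag 2) = 51/100 ≈ 0.5100.

51/100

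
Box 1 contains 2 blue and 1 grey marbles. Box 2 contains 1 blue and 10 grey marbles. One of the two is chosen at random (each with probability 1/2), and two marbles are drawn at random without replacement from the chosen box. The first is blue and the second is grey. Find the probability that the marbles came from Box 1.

11/14

P(E | Box 1) = 1/3; P(E | Box 2) = 1/11.
P(E) = 1/2·1/3 + 1/2·1/11 = 7/33.
By Bayes' rule, P(Box 1 | E) = 1/6 / 7/33 = 11/14 ≈ 0.7857.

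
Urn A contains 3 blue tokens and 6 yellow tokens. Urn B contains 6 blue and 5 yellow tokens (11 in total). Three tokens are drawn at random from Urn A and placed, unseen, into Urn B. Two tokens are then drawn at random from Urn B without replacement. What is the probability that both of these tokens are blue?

85/364

Condition on how many of the transferred tokens are blue (from Urn A: 3 blue of 9; then Urn B has 14 total).
  0 blue: C(3,0)C(6,3)/C(9,3) = 5/21; then P = C(6,2)/C(14,2) = 15/91
  1 blue: C(3,1)C(6,2)/C(9,3) = 15/28; then P = C(7,2)/C(14,2) = 3/13
  2 blue: C(3,2)C(6,1)/C(9,3) = 3/14; then P = C(8,2)/C(14,2) = 4/13
  3 blue: C(3,3)C(6,0)/C(9,3) = 1/84; then P = C(9,2)/C(14,2) = 36/91
P(both blue) = 85/364 ≈ 0.2335.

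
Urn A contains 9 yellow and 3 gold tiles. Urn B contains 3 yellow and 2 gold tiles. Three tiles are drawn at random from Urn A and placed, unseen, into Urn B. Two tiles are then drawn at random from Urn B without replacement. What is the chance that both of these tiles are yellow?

Condition on how many of the transferred tiles are yellow (from Urn A: 9 yellow of 12; then Urn B has 8 total).
  0 yellow: C(9,0)C(3,3)/C(12,3) = 1/220; then P = C(3,2)/C(8,2) = 3/28
  1 yellow: C(9,1)C(3,2)/C(12,3) = 27/220; then P = C(4,2)/C(8,2) = 3/14
  2 yellow: C(9,2)C(3,1)/C(12,3) = 27/55; then P = C(5,2)/C(8,2) = 5/14
  3 yellow: C(9,3)C(3,0)/C(12,3) = 21/55; then P = C(6,2)/C(8,2) = 15/28
P(both yellow) = 501/1232 ≈ 0.4067.

501/1232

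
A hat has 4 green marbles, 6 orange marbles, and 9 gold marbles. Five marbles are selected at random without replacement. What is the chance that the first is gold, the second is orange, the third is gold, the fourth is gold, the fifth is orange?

7/646

Multiply the conditional probability of each draw in order, without replacement, so each draw removes one from its color and from the total.
P = (9/19) · (6/18) · (8/17) · (7/16) · (5/15) = 7/646 ≈ 0.0108.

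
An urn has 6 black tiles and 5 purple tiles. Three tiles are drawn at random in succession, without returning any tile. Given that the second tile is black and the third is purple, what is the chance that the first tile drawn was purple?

P(first=purple and the second tile is black and the third is purple) = (5/11)·(6/10)·(4/9) = 4/33.
P(E) = Σ over first color = 5/33 + 4/33 = 3/11.
By Bayes, P(first=purple | E) = 4/33 / 3/11 = 4/9 ≈ 0.4444.

4/9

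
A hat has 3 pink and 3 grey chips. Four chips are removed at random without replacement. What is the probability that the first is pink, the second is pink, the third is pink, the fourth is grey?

Multiply the conditional probability of each draw in order, without replacement, so each draw removes one from its color and from the total.
P = (3/6) · (2/5) · (1/4) · (3/3) = 1/20 ≈ 0.0500.

1/20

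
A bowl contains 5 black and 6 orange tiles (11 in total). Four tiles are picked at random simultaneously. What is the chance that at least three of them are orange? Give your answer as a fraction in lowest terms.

Sum the hypergeometric tail for j = 3,…,4 orange tiles.
Favorable = C(6,3)·C(5,1) + C(6,4)·C(5,0) = 115; total = C(11,4) = 330.
P = 115/330 = 23/66 ≈ 0.3485.

23/66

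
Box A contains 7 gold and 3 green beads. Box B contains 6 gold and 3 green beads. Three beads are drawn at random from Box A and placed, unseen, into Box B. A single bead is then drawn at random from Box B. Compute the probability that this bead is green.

Condition on how many of the transferred beads are green (from Box A: 3 green of 10; then Box B has 12 total).
  0 green: C(3,0)C(7,3)/C(10,3) = 7/24; then P = 3/12
  1 green: C(3,1)C(7,2)/C(10,3) = 21/40; then P = 4/12
  2 green: C(3,2)C(7,1)/C(10,3) = 7/40; then P = 5/12
  3 green: C(3,3)C(7,0)/C(10,3) = 1/120; then P = 6/12
P(green from Box B) = 13/40 ≈ 0.3250.

13/40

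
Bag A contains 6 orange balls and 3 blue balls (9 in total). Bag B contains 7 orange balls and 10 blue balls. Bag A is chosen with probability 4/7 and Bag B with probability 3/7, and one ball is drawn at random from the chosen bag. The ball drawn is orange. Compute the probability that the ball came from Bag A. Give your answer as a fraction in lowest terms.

136/199

P(orange | Bag A) = 2/3; P(orange | Bag B) = 7/17.
P(orange) = 4/7·2/3 + 3/7·7/17 = 199/357.
By Bayes' rule, P(Bag A | orange) = 8/21 / 199/357 = 136/199 ≈ 0.6834.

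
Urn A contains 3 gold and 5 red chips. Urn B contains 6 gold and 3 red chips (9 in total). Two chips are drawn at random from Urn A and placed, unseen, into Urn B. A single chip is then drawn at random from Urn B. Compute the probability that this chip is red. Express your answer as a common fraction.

17/44

Condition on how many of the transferred chips are red (from Urn A: 5 red of 8; then Urn B has 11 total).
  0 red: C(5,0)C(3,2)/C(8,2) = 3/28; then P = 3/11
  1 red: C(5,1)C(3,1)/C(8,2) = 15/28; then P = 4/11
  2 red: C(5,2)C(3,0)/C(8,2) = 5/14; then P = 5/11
P(red from Urn B) = 17/44 ≈ 0.3864.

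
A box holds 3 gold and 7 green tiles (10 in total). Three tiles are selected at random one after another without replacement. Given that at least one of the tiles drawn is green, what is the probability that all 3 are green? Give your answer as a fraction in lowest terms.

P(all 3 green) = C(7,3)/C(10,3) = 7/24; P(at least one green) = 1 − C(3,3)/C(10,3) = 119/120.
Since 'all 3 green' ⊆ 'at least one green', P(all 3 | at least one) = 7/24 / 119/120 = 5/17 ≈ 0.2941.

5/17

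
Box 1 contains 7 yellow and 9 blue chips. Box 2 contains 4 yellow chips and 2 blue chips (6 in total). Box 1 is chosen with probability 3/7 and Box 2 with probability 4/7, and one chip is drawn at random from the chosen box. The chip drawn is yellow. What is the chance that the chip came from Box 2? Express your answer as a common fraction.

128/191

P(yellow | Box 1) = 7/16; P(yellow | Box 2) = 2/3.
P(yellow) = 3/7·7/16 + 4/7·2/3 = 191/336.
By Bayes' rule, P(Box 2 | yellow) = 8/21 / 191/336 = 128/191 ≈ 0.6702.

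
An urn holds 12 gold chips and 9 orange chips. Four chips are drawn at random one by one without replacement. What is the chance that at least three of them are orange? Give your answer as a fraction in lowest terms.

Sum the hypergeometric tail for j = 3,…,4 orange chips.
Favorable = C(9,3)·C(12,1) + C(9,4)·C(12,0) = 1134; total = C(21,4) = 5985.
P = 1134/5985 = 18/95 ≈ 0.1895.

18/95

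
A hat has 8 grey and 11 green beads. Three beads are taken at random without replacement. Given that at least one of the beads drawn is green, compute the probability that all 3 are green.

P(all 3 green) = C(11,3)/C(19,3) = 55/323; P(at least one green) = 1 − C(8,3)/C(19,3) = 913/969.
Since 'all 3 green' ⊆ 'at least one green', P(all 3 | at least one) = 55/323 / 913/969 = 15/83 ≈ 0.1807.

15/83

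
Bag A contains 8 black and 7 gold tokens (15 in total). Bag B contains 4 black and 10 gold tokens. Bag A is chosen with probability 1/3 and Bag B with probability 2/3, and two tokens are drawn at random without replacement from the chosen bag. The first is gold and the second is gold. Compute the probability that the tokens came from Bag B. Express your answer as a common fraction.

P(E | Bag A) = 1/5; P(E | Bag B) = 45/91.
P(E) = 1/3·1/5 + 2/3·45/91 = 541/1365.
By Bayes' rule, P(Bag B | E) = 30/91 / 541/1365 = 450/541 ≈ 0.8318.

450/541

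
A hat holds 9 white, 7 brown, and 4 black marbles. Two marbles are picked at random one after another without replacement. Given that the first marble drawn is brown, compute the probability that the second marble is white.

9/19

After removing 1 brown, the hat has 9 white out of 19 remaining.
P(second is white | given) = 9/19 ≈ 0.4737.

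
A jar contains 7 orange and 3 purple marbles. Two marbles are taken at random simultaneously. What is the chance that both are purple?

Unordered draws without replacement: count favorable combinations over C(10,2).
Favorable = C(7,0) · C(3,2) = 3; total = C(10,2) = 45.
P = 3/45 = 1/15 ≈ 0.0667.

1/15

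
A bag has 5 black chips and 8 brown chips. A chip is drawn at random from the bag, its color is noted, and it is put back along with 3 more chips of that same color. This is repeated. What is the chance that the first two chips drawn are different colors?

Either black then brown, or brown then black; after the first draw the total is 16.
P = (5/13)·(8/16) + (8/13)·(5/16) = 5/13 ≈ 0.3846.

5/13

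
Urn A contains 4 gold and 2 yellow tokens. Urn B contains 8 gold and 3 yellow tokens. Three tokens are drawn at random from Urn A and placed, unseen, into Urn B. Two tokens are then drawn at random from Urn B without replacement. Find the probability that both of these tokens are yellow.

31/455

Condition on how many of the transferred tokens are yellow (from Urn A: 2 yellow of 6; then Urn B has 14 total).
  0 yellow: C(2,0)C(4,3)/C(6,3) = 1/5; then P = C(3,2)/C(14,2) = 3/91
  1 yellow: C(2,1)C(4,2)/C(6,3) = 3/5; then P = C(4,2)/C(14,2) = 6/91
  2 yellow: C(2,2)C(4,1)/C(6,3) = 1/5; then P = C(5,2)/C(14,2) = 10/91
P(both yellow) = 31/455 ≈ 0.0681.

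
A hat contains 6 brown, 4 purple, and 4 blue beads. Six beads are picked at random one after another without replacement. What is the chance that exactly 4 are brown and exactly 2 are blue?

30/1001

Unordered draws without replacement: count favorable combinations over C(14,6).
Favorable = C(6,4) · C(4,0) · C(4,2) = 90; total = C(14,6) = 3003.
P = 90/3003 = 30/1001 ≈ 0.0300.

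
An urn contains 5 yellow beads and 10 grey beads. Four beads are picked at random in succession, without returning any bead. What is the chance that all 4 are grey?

2/13

Unordered draws without replacement: count favorable combinations over C(15,4).
Favorable = C(5,0) · C(10,4) = 210; total = C(15,4) = 1365.
P = 210/1365 = 2/13 ≈ 0.1538.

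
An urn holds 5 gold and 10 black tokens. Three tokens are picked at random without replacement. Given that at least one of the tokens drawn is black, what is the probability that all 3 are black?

P(all 3 black) = C(10,3)/C(15,3) = 24/91; P(at least one black) = 1 − C(5,3)/C(15,3) = 89/91.
Since 'all 3 black' ⊆ 'at least one black', P(all 3 | at least one) = 24/91 / 89/91 = 24/89 ≈ 0.2697.

24/89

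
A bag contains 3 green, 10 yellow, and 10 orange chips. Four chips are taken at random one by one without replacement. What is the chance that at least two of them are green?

118/1771

Sum the hypergeometric tail for j = 2,…,3 green chips.
Favorable = C(3,2)·C(20,2) + C(3,3)·C(20,1) = 590; total = C(23,4) = 8855.
P = 590/8855 = 118/1771 ≈ 0.0666.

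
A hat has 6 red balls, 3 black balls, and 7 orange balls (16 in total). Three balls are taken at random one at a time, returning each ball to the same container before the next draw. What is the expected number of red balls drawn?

By linearity of expectation, E[X] = Σ P(draw i is red); each independent draw has P(red) = 6/16.
E[X] = 3 · 6/16 = 9/8 ≈ 1.1250.

9/8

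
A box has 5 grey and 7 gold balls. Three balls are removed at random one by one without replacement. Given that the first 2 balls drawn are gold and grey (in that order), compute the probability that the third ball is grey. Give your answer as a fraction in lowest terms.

2/5

After removing 1 grey, 1 gold, the box has 4 grey out of 10 remaining.
P(third is grey | given) = 4/10 = 2/5 ≈ 0.4000.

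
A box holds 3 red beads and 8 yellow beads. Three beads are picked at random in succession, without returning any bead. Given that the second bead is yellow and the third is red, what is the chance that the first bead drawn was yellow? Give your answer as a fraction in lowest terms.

7/9

P(first=yellow and the second bead is yellow and the third is red) = (8/11)·(7/10)·(3/9) = 28/165.
P(E) = Σ over first color = 8/165 + 28/165 = 12/55.
By Bayes, P(first=yellow | E) = 28/165 / 12/55 = 7/9 ≈ 0.7778.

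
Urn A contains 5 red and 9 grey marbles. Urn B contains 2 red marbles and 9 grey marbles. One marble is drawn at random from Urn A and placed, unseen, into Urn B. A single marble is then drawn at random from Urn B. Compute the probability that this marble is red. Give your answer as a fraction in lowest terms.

11/56

Condition on how many of the transferred marbles are red (from Urn A: 5 red of 14; then Urn B has 12 total).
  0 red: C(5,0)C(9,1)/C(14,1) = 9/14; then P = 2/12
  1 red: C(5,1)C(9,0)/C(14,1) = 5/14; then P = 3/12
P(red from Urn B) = 11/56 ≈ 0.1964.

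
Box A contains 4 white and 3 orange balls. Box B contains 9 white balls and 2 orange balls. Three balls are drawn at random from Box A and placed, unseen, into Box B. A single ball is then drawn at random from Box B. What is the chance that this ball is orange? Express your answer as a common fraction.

23/98

Condition on how many of the transferred balls are orange (from Box A: 3 orange of 7; then Box B has 14 total).
  0 orange: C(3,0)C(4,3)/C(7,3) = 4/35; then P = 2/14
  1 orange: C(3,1)C(4,2)/C(7,3) = 18/35; then P = 3/14
  2 orange: C(3,2)C(4,1)/C(7,3) = 12/35; then P = 4/14
  3 orange: C(3,3)C(4,0)/C(7,3) = 1/35; then P = 5/14
P(orange from Box B) = 23/98 ≈ 0.2347.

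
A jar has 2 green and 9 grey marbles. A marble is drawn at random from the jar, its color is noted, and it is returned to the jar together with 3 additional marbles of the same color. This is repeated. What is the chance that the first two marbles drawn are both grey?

After a grey draw the jar holds 12 grey out of 14.
P = (9/11)·(12/14) = 54/77 ≈ 0.7013.

54/77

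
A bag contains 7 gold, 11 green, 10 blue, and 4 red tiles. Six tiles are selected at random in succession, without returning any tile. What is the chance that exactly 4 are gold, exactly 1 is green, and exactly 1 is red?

Unordered draws without replacement: count favorable combinations over C(32,6).
Favorable = C(7,4) · C(11,1) · C(10,0) · C(4,1) = 1540; total = C(32,6) = 906192.
P = 1540/906192 = 55/32364 ≈ 0.0017.

55/32364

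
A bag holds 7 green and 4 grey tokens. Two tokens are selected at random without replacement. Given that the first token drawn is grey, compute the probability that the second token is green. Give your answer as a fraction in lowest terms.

7/10

After removing 1 grey, the bag has 7 green out of 10 remaining.
P(second is green | given) = 7/10 ≈ 0.7000.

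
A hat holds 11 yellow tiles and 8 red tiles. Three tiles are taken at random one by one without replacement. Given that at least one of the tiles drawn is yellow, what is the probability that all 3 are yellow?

P(all 3 yellow) = C(11,3)/C(19,3) = 55/323; P(at least one yellow) = 1 − C(8,3)/C(19,3) = 913/969.
Since 'all 3 yellow' ⊆ 'at least one yellow', P(all 3 | at least one) = 55/323 / 913/969 = 15/83 ≈ 0.1807.

15/83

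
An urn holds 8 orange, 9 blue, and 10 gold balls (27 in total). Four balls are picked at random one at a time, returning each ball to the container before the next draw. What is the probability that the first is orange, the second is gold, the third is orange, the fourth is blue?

Multiply the conditional probability of each draw in order, with replacement (the composition resets each draw).
P = (8/27) · (10/27) · (8/27) · (9/27) = 640/59049 ≈ 0.0108.

640/59049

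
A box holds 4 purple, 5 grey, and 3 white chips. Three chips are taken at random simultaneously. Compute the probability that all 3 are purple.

Unordered draws without replacement: count favorable combinations over C(12,3).
Favorable = C(4,3) · C(5,0) · C(3,0) = 4; total = C(12,3) = 220.
P = 4/220 = 1/55 ≈ 0.0182.

1/55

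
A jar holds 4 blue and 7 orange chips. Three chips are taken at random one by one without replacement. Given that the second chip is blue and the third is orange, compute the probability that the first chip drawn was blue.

1/3

P(first=blue and the second chip is blue and the third is orange) = (4/11)·(3/10)·(7/9) = 14/165.
P(E) = Σ over first color = 14/165 + 28/165 = 14/55.
By Bayes, P(first=blue | E) = 14/165 / 14/55 = 1/3 ≈ 0.3333.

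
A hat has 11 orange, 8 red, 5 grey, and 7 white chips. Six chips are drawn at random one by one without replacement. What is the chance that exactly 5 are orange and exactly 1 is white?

154/35061

Unordered draws without replacement: count favorable combinations over C(31,6).
Favorable = C(11,5) · C(8,0) · C(5,0) · C(7,1) = 3234; total = C(31,6) = 736281.
P = 3234/736281 = 154/35061 ≈ 0.0044.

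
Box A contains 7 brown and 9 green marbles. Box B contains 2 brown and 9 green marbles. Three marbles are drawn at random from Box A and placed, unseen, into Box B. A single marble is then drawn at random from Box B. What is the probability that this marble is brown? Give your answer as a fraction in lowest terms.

Condition on how many of the transferred marbles are brown (from Box A: 7 brown of 16; then Box B has 14 total).
  0 brown: C(7,0)C(9,3)/C(16,3) = 3/20; then P = 2/14
  1 brown: C(7,1)C(9,2)/C(16,3) = 9/20; then P = 3/14
  2 brown: C(7,2)C(9,1)/C(16,3) = 27/80; then P = 4/14
  3 brown: C(7,3)C(9,0)/C(16,3) = 1/16; then P = 5/14
P(brown from Box B) = 53/224 ≈ 0.2366.

53/224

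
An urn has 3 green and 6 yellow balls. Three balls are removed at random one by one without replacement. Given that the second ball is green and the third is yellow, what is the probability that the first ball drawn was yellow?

5/7

P(first=yellow and the second ball is green and the third is yellow) = (6/9)·(3/8)·(5/7) = 5/28.
P(E) = Σ over first color = 1/14 + 5/28 = 1/4.
By Bayes, P(first=yellow | E) = 5/28 / 1/4 = 5/7 ≈ 0.7143.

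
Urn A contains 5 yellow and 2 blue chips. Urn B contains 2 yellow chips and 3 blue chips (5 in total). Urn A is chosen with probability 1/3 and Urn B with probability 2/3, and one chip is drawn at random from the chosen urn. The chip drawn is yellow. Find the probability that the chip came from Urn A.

25/53

P(yellow | Urn A) = 5/7; P(yellow | Urn B) = 2/5.
P(yellow) = 1/3·5/7 + 2/3·2/5 = 53/105.
By Bayes' rule, P(Urn A | yellow) = 5/21 / 53/105 = 25/53 ≈ 0.4717.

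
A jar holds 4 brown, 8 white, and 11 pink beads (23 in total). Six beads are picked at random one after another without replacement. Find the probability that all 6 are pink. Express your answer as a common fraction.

2/437

Unordered draws without replacement: count favorable combinations over C(23,6).
Favorable = C(4,0) · C(8,0) · C(11,6) = 462; total = C(23,6) = 100947.
P = 462/100947 = 2/437 ≈ 0.0046.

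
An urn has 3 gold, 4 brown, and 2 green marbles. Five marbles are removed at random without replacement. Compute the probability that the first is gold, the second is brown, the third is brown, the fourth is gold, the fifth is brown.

1/105

Multiply the conditional probability of each draw in order, without replacement, so each draw removes one from its color and from the total.
P = (3/9) · (4/8) · (3/7) · (2/6) · (2/5) = 1/105 ≈ 0.0095.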